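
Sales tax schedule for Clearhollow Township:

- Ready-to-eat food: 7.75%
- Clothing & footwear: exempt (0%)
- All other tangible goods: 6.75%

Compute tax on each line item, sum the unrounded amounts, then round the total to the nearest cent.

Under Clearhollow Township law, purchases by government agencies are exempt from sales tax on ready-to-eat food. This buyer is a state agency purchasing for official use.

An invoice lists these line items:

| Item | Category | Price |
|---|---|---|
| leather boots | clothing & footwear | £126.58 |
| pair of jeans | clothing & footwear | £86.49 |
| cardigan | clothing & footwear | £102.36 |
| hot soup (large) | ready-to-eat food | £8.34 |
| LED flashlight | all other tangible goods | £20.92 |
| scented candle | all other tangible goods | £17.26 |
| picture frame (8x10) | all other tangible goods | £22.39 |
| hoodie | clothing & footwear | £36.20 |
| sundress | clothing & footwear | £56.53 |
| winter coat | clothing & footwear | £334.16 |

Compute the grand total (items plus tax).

Leather boots £126.58: clothing & footwear → 0% → £0.00
Pair of jeans £86.49: clothing & footwear → 0% → £0.00
Cardigan £102.36: clothing & footwear → 0% → £0.00
Hot soup (large) £8.34: ready-to-eat food, buyer-exempt → 0% → £0.00
LED flashlight £20.92: all other tangible goods → 6.75% → £1.4121
Scented candle £17.26: all other tangible goods → 6.75% → £1.16505
Picture frame (8x10) £22.39: all other tangible goods → 6.75% → £1.511325
Hoodie £36.20: clothing & footwear → 0% → £0.00
Sundress £56.53: clothing & footwear → 0% → £0.00
Winter coat £334.16: clothing & footwear → 0% → £0.00
Subtotal = £811.23; unrounded tax = £4.088475 → £4.09; total due = £815.32

£815.32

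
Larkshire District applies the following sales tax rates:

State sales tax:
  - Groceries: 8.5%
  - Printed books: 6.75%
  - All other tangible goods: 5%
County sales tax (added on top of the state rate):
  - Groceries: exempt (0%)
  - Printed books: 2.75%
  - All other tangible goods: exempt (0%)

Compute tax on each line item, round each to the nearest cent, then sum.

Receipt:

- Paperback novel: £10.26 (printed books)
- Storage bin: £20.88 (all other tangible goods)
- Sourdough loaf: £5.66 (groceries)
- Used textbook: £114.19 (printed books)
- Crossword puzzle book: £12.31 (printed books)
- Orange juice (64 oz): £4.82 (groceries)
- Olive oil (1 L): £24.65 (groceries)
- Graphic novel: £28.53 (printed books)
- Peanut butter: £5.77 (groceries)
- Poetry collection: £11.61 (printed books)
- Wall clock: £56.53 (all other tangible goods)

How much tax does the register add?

Paperback novel £10.26: printed books → 6.75% + 2.75% county = 9.5% → £0.97
Storage bin £20.88: all other tangible goods → 5% + 0% county = 5% → £1.04
Sourdough loaf £5.66: groceries → 8.5% + 0% county = 8.5% → £0.48
Used textbook £114.19: printed books → 6.75% + 2.75% county = 9.5% → £10.85
Crossword puzzle book £12.31: printed books → 6.75% + 2.75% county = 9.5% → £1.17
Orange juice (64 oz) £4.82: groceries → 8.5% + 0% county = 8.5% → £0.41
Olive oil (1 L) £24.65: groceries → 8.5% + 0% county = 8.5% → £2.10
Graphic novel £28.53: printed books → 6.75% + 2.75% county = 9.5% → £2.71
Peanut butter £5.77: groceries → 8.5% + 0% county = 8.5% → £0.49
Poetry collection £11.61: printed books → 6.75% + 2.75% county = 9.5% → £1.10
Wall clock £56.53: all other tangible goods → 5% + 0% county = 5% → £2.83
Total tax = £0.97 + £1.04 + £0.48 + £10.85 + £1.17 + £0.41 + £2.10 + £2.71 + £0.49 + £1.10 + £2.83 = £24.15

£24.15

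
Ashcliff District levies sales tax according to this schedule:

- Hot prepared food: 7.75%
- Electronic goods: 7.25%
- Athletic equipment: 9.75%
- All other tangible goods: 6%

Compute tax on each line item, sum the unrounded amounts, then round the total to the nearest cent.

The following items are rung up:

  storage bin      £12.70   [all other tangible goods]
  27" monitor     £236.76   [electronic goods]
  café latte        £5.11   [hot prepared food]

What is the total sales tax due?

£18.32

Storage bin £12.70: all other tangible goods → 6% → £0.762
27" monitor £236.76: electronic goods → 7.25% → £17.1651
Café latte £5.11: hot prepared food → 7.75% → £0.396025
Unrounded tax sum = £18.323125 → £18.32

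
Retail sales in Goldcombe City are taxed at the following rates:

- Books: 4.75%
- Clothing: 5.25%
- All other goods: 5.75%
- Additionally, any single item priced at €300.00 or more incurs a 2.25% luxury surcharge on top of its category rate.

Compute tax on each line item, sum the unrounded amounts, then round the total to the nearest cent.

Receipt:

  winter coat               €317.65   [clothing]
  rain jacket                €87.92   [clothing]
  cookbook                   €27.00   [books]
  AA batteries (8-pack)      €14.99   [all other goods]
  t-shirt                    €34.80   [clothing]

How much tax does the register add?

€32.41

Winter coat €317.65: clothing → 5.25% + 2.25% surcharge = 7.5% → €23.82375
Rain jacket €87.92: clothing → 5.25% → €4.6158
Cookbook €27.00: books → 4.75% → €1.2825
AA batteries (8-pack) €14.99: all other goods → 5.75% → €0.861925
T-shirt €34.80: clothing → 5.25% → €1.827
Unrounded tax sum = €32.410975 → €32.41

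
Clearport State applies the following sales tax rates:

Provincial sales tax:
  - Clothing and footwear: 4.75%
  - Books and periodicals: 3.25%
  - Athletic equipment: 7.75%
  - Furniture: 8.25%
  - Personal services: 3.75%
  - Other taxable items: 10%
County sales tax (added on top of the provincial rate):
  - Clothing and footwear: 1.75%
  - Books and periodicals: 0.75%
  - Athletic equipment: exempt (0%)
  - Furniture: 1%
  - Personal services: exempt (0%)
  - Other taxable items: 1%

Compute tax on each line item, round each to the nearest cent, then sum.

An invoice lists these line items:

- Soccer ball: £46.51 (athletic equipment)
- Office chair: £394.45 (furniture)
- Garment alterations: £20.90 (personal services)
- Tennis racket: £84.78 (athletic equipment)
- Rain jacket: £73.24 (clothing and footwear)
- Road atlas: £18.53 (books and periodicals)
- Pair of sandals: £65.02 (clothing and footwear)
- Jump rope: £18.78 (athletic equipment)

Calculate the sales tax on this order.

£58.63

Soccer ball £46.51: athletic equipment → 7.75% + 0% county = 7.75% → £3.60
Office chair £394.45: furniture → 8.25% + 1% county = 9.25% → £36.49
Garment alterations £20.90: personal services → 3.75% + 0% county = 3.75% → £0.78
Tennis racket £84.78: athletic equipment → 7.75% + 0% county = 7.75% → £6.57
Rain jacket £73.24: clothing and footwear → 4.75% + 1.75% county = 6.5% → £4.76
Road atlas £18.53: books and periodicals → 3.25% + 0.75% county = 4% → £0.74
Pair of sandals £65.02: clothing and footwear → 4.75% + 1.75% county = 6.5% → £4.23
Jump rope £18.78: athletic equipment → 7.75% + 0% county = 7.75% → £1.46
Total tax = £3.60 + £36.49 + £0.78 + £6.57 + £4.76 + £0.74 + £4.23 + £1.46 = £58.63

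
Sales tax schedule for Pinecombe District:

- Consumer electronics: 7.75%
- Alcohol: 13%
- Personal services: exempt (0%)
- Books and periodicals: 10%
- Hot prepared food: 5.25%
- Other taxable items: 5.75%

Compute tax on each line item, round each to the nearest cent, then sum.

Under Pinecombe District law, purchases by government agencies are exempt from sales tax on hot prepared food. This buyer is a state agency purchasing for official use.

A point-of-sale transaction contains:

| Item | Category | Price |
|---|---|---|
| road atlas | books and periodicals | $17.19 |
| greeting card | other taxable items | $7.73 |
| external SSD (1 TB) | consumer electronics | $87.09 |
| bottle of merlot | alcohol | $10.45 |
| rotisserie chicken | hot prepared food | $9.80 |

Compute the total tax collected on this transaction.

$10.27

Road atlas $17.19: books and periodicals → 10% → $1.72
Greeting card $7.73: other taxable items → 5.75% → $0.44
External SSD (1 TB) $87.09: consumer electronics → 7.75% → $6.75
Bottle of merlot $10.45: alcohol → 13% → $1.36
Rotisserie chicken $9.80: hot prepared food, buyer-exempt → 0% → $0.00
Total tax = $1.72 + $0.44 + $6.75 + $1.36 = $10.27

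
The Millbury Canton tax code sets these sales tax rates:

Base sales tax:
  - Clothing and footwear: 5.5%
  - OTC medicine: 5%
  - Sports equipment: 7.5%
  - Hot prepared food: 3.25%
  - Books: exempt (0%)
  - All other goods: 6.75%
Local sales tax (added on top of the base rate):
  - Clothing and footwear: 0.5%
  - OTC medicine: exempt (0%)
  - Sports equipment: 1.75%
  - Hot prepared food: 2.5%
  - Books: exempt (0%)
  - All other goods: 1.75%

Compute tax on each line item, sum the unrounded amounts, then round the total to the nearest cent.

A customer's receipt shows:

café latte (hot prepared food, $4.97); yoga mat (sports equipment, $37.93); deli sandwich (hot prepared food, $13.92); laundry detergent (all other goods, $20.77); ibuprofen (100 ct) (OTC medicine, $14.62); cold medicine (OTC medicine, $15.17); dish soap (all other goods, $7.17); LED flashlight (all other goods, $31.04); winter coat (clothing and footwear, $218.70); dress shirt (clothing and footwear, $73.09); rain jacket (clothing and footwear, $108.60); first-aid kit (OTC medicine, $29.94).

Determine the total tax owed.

Café latte $4.97: hot prepared food → 3.25% + 2.5% local = 5.75% → $0.285775
Yoga mat $37.93: sports equipment → 7.5% + 1.75% local = 9.25% → $3.508525
Deli sandwich $13.92: hot prepared food → 3.25% + 2.5% local = 5.75% → $0.8004
Laundry detergent $20.77: all other goods → 6.75% + 1.75% local = 8.5% → $1.76545
Ibuprofen (100 ct) $14.62: OTC medicine → 5% + 0% local = 5% → $0.731
Cold medicine $15.17: OTC medicine → 5% + 0% local = 5% → $0.7585
Dish soap $7.17: all other goods → 6.75% + 1.75% local = 8.5% → $0.60945
LED flashlight $31.04: all other goods → 6.75% + 1.75% local = 8.5% → $2.6384
Winter coat $218.70: clothing and footwear → 5.5% + 0.5% local = 6% → $13.122
Dress shirt $73.09: clothing and footwear → 5.5% + 0.5% local = 6% → $4.3854
Rain jacket $108.60: clothing and footwear → 5.5% + 0.5% local = 6% → $6.516
First-aid kit $29.94: OTC medicine → 5% + 0% local = 5% → $1.497
Unrounded tax sum = $36.6179 → $36.62

$36.62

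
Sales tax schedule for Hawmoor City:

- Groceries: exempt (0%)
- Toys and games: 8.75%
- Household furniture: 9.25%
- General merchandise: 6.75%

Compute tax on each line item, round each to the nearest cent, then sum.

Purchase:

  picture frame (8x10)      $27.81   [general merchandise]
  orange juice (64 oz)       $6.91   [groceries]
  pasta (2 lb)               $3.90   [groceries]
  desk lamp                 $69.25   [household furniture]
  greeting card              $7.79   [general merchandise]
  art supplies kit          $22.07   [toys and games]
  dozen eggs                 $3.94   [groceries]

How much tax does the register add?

$10.75

Picture frame (8x10) $27.81: general merchandise → 6.75% → $1.88
Orange juice (64 oz) $6.91: groceries → 0% → $0.00
Pasta (2 lb) $3.90: groceries → 0% → $0.00
Desk lamp $69.25: household furniture → 9.25% → $6.41
Greeting card $7.79: general merchandise → 6.75% → $0.53
Art supplies kit $22.07: toys and games → 8.75% → $1.93
Dozen eggs $3.94: groceries → 0% → $0.00
Total tax = $1.88 + $6.41 + $0.53 + $1.93 = $10.75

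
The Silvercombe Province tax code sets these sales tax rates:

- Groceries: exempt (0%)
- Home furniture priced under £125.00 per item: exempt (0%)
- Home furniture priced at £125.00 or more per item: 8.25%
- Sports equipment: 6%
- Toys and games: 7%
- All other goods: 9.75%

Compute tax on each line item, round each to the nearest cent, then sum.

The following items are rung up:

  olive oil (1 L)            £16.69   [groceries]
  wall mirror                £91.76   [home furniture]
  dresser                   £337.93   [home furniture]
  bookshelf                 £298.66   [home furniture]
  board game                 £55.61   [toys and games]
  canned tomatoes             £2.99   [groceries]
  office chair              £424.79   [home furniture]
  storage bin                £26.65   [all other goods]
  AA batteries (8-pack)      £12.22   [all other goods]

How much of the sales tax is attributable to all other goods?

£3.79

Storage bin £26.65: all other goods → 9.75% → £2.60
AA batteries (8-pack) £12.22: all other goods → 9.75% → £1.19
Tax on all other goods = £2.60 + £1.19 = £3.79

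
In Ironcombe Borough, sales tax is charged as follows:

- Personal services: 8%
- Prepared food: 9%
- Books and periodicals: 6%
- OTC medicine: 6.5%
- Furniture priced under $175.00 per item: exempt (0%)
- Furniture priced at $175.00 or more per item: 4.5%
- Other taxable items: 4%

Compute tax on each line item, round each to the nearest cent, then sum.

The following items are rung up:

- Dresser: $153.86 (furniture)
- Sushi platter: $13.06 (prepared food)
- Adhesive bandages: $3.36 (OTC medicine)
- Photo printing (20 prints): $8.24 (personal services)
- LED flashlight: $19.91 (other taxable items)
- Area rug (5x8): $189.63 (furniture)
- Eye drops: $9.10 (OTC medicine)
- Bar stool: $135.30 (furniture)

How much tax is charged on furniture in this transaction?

Dresser $153.86: furniture, under $175.00 → 0% → $0.00
Area rug (5x8) $189.63: furniture, $175.00 or more → 4.5% → $8.53
Bar stool $135.30: furniture, under $175.00 → 0% → $0.00
Tax on furniture = $0.00 + $8.53 + $0.00 = $8.53

$8.53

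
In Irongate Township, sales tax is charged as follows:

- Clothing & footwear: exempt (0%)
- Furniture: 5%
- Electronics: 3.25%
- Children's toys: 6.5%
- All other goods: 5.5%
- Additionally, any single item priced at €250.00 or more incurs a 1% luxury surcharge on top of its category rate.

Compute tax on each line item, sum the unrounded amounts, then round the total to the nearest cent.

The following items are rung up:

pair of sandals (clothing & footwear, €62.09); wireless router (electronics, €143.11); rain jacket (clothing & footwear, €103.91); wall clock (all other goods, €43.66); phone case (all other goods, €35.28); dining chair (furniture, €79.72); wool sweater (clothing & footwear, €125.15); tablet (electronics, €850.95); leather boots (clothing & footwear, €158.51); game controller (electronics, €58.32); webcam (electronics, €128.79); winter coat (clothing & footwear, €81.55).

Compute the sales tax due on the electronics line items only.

Wireless router €143.11: electronics → 3.25% → €4.651075
Tablet €850.95: electronics → 3.25% + 1% surcharge = 4.25% → €36.165375
Game controller €58.32: electronics → 3.25% → €1.8954
Webcam €128.79: electronics → 3.25% → €4.185675
Tax on electronics: unrounded sum = €46.897525 → €46.90

€46.90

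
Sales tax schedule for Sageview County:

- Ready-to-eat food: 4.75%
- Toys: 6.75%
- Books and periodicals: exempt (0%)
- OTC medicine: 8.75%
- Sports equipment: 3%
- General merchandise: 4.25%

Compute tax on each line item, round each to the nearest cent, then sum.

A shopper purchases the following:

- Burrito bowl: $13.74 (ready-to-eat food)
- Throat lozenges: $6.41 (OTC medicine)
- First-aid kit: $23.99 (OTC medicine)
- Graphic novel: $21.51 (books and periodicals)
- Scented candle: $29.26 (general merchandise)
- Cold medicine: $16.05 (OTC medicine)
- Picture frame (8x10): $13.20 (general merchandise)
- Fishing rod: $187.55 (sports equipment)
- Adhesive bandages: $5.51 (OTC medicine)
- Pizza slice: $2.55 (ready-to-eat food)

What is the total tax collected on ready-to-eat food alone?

Burrito bowl $13.74: ready-to-eat food → 4.75% → $0.65
Pizza slice $2.55: ready-to-eat food → 4.75% → $0.12
Tax on ready-to-eat food = $0.65 + $0.12 = $0.77

$0.77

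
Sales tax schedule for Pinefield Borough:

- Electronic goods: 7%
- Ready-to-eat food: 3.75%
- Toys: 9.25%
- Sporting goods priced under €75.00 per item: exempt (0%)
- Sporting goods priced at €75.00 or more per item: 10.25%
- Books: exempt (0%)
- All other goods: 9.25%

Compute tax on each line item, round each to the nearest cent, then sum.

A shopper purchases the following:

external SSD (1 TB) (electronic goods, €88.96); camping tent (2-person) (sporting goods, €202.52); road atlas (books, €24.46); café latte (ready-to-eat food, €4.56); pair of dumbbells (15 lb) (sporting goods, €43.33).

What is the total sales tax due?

External SSD (1 TB) €88.96: electronic goods → 7% → €6.23
Camping tent (2-person) €202.52: sporting goods, €75.00 or more → 10.25% → €20.76
Road atlas €24.46: books → 0% → €0.00
Café latte €4.56: ready-to-eat food → 3.75% → €0.17
Pair of dumbbells (15 lb) €43.33: sporting goods, under €75.00 → 0% → €0.00
Total tax = €6.23 + €20.76 + €0.17 = €27.16

€27.16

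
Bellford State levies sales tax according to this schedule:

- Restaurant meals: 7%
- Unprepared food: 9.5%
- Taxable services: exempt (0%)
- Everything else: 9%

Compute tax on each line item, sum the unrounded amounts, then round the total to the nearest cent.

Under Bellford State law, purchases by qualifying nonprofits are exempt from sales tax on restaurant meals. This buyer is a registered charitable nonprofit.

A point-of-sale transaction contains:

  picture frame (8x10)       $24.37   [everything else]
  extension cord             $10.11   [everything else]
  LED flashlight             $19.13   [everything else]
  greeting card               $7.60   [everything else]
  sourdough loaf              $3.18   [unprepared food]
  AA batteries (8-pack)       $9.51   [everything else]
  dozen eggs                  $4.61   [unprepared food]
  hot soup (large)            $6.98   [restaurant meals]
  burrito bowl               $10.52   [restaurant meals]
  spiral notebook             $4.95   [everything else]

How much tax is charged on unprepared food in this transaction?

$0.74

Sourdough loaf $3.18: unprepared food → 9.5% → $0.3021
Dozen eggs $4.61: unprepared food → 9.5% → $0.43795
Tax on unprepared food: unrounded sum = $0.74005 → $0.74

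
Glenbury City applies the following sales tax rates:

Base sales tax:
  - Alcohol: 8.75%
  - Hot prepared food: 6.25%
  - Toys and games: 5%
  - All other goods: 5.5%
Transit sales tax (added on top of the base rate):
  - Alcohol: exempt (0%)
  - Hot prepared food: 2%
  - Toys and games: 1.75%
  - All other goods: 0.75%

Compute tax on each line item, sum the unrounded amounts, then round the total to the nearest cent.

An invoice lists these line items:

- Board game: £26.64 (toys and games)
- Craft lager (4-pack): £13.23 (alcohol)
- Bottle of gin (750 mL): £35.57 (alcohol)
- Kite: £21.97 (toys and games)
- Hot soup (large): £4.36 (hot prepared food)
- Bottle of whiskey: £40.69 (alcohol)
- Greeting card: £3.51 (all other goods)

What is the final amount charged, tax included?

Board game £26.64: toys and games → 5% + 1.75% transit = 6.75% → £1.7982
Craft lager (4-pack) £13.23: alcohol → 8.75% + 0% transit = 8.75% → £1.157625
Bottle of gin (750 mL) £35.57: alcohol → 8.75% + 0% transit = 8.75% → £3.112375
Kite £21.97: toys and games → 5% + 1.75% transit = 6.75% → £1.482975
Hot soup (large) £4.36: hot prepared food → 6.25% + 2% transit = 8.25% → £0.3597
Bottle of whiskey £40.69: alcohol → 8.75% + 0% transit = 8.75% → £3.560375
Greeting card £3.51: all other goods → 5.5% + 0.75% transit = 6.25% → £0.219375
Subtotal = £145.97; unrounded tax = £11.690625 → £11.69; total due = £157.66

£157.66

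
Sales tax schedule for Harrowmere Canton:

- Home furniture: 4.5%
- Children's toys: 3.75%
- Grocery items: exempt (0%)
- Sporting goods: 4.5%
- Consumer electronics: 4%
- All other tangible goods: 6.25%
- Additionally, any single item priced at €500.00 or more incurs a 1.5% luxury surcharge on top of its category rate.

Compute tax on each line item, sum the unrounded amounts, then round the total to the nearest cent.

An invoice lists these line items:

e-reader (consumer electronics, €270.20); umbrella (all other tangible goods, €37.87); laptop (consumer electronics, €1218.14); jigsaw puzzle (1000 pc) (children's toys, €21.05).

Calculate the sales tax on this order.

€80.96

E-reader €270.20: consumer electronics → 4% → €10.808
Umbrella €37.87: all other tangible goods → 6.25% → €2.366875
Laptop €1218.14: consumer electronics → 4% + 1.5% surcharge = 5.5% → €66.9977
Jigsaw puzzle (1000 pc) €21.05: children's toys → 3.75% → €0.789375
Unrounded tax sum = €80.96195 → €80.96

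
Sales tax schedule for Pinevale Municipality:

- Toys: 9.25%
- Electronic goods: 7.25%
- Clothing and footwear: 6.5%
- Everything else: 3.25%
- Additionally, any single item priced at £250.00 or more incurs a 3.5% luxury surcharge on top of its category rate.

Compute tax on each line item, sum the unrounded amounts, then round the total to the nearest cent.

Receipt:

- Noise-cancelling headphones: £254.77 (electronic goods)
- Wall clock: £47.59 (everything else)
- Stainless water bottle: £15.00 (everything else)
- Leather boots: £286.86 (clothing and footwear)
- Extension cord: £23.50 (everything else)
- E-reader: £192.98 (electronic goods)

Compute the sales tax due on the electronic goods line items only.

Noise-cancelling headphones £254.77: electronic goods → 7.25% + 3.5% surcharge = 10.75% → £27.387775
E-reader £192.98: electronic goods → 7.25% → £13.99105
Tax on electronic goods: unrounded sum = £41.378825 → £41.38

£41.38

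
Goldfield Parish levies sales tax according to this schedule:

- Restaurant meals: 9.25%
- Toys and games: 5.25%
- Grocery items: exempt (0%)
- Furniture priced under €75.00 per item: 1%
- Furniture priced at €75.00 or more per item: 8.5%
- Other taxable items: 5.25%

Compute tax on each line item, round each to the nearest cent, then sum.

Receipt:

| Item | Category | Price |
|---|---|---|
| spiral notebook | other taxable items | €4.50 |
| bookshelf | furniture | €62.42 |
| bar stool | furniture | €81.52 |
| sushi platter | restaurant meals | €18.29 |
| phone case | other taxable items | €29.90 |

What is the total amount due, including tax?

Spiral notebook €4.50: other taxable items → 5.25% → €0.24
Bookshelf €62.42: furniture, under €75.00 → 1% → €0.62
Bar stool €81.52: furniture, €75.00 or more → 8.5% → €6.93
Sushi platter €18.29: restaurant meals → 9.25% → €1.69
Phone case €29.90: other taxable items → 5.25% → €1.57
Subtotal = €196.63; tax = €11.05; total due = €207.68

€207.68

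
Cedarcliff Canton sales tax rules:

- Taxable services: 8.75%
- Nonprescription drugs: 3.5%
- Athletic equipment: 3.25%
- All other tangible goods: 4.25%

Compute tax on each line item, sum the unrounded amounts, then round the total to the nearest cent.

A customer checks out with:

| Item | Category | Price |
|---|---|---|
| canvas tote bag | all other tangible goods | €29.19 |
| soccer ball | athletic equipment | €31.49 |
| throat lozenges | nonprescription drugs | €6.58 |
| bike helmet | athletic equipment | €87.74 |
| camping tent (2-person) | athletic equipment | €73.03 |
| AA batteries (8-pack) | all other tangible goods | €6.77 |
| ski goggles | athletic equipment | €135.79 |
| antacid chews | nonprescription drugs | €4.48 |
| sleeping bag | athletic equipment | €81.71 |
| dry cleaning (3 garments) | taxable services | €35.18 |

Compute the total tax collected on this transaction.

Canvas tote bag €29.19: all other tangible goods → 4.25% → €1.240575
Soccer ball €31.49: athletic equipment → 3.25% → €1.023425
Throat lozenges €6.58: nonprescription drugs → 3.5% → €0.2303
Bike helmet €87.74: athletic equipment → 3.25% → €2.85155
Camping tent (2-person) €73.03: athletic equipment → 3.25% → €2.373475
AA batteries (8-pack) €6.77: all other tangible goods → 4.25% → €0.287725
Ski goggles €135.79: athletic equipment → 3.25% → €4.413175
Antacid chews €4.48: nonprescription drugs → 3.5% → €0.1568
Sleeping bag €81.71: athletic equipment → 3.25% → €2.655575
Dry cleaning (3 garments) €35.18: taxable services → 8.75% → €3.07825
Unrounded tax sum = €18.31085 → €18.31

€18.31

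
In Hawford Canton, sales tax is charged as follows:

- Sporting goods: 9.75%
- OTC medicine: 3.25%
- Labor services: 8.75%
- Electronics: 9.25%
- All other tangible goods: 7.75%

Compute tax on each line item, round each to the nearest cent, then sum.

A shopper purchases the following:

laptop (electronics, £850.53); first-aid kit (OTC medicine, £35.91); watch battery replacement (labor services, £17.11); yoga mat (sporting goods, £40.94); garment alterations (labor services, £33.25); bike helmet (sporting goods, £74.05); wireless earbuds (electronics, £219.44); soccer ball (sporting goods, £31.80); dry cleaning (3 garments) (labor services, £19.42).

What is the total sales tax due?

£120.56

Laptop £850.53: electronics → 9.25% → £78.67
First-aid kit £35.91: OTC medicine → 3.25% → £1.17
Watch battery replacement £17.11: labor services → 8.75% → £1.50
Yoga mat £40.94: sporting goods → 9.75% → £3.99
Garment alterations £33.25: labor services → 8.75% → £2.91
Bike helmet £74.05: sporting goods → 9.75% → £7.22
Wireless earbuds £219.44: electronics → 9.25% → £20.30
Soccer ball £31.80: sporting goods → 9.75% → £3.10
Dry cleaning (3 garments) £19.42: labor services → 8.75% → £1.70
Total tax = £78.67 + £1.17 + £1.50 + £3.99 + £2.91 + £7.22 + £20.30 + £3.10 + £1.70 = £120.56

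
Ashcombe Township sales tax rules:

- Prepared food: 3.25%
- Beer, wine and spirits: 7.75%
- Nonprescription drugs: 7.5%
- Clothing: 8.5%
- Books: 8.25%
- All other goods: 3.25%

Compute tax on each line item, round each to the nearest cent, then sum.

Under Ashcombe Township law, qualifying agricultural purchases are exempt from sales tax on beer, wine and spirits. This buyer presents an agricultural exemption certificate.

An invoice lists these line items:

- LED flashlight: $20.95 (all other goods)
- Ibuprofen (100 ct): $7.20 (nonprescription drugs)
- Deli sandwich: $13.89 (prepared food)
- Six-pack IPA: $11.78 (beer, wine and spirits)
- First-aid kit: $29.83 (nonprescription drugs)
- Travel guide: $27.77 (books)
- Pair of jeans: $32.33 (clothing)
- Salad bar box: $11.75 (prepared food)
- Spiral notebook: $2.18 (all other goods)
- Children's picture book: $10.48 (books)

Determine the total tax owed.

$10.26

LED flashlight $20.95: all other goods → 3.25% → $0.68
Ibuprofen (100 ct) $7.20: nonprescription drugs → 7.5% → $0.54
Deli sandwich $13.89: prepared food → 3.25% → $0.45
Six-pack IPA $11.78: beer, wine and spirits, buyer-exempt → 0% → $0.00
First-aid kit $29.83: nonprescription drugs → 7.5% → $2.24
Travel guide $27.77: books → 8.25% → $2.29
Pair of jeans $32.33: clothing → 8.5% → $2.75
Salad bar box $11.75: prepared food → 3.25% → $0.38
Spiral notebook $2.18: all other goods → 3.25% → $0.07
Children's picture book $10.48: books → 8.25% → $0.86
Total tax = $0.68 + $0.54 + $0.45 + $2.24 + $2.29 + $2.75 + $0.38 + $0.07 + $0.86 = $10.26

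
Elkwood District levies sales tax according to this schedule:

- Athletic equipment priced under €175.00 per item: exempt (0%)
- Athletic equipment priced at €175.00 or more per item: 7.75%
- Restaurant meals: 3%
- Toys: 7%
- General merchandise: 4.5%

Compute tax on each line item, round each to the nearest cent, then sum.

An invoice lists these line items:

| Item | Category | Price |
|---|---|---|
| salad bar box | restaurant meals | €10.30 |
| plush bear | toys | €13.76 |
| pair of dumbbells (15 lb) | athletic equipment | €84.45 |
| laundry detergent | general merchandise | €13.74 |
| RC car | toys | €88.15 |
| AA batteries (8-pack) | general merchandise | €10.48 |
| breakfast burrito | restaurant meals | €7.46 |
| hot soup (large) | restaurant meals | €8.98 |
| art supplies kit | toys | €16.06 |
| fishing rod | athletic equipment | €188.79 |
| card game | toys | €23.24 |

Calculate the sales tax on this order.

Salad bar box €10.30: restaurant meals → 3% → €0.31
Plush bear €13.76: toys → 7% → €0.96
Pair of dumbbells (15 lb) €84.45: athletic equipment, under €175.00 → 0% → €0.00
Laundry detergent €13.74: general merchandise → 4.5% → €0.62
RC car €88.15: toys → 7% → €6.17
AA batteries (8-pack) €10.48: general merchandise → 4.5% → €0.47
Breakfast burrito €7.46: restaurant meals → 3% → €0.22
Hot soup (large) €8.98: restaurant meals → 3% → €0.27
Art supplies kit €16.06: toys → 7% → €1.12
Fishing rod €188.79: athletic equipment, €175.00 or more → 7.75% → €14.63
Card game €23.24: toys → 7% → €1.63
Total tax = €0.31 + €0.96 + €0.62 + €6.17 + €0.47 + €0.22 + €0.27 + €1.12 + €14.63 + €1.63 = €26.40

€26.40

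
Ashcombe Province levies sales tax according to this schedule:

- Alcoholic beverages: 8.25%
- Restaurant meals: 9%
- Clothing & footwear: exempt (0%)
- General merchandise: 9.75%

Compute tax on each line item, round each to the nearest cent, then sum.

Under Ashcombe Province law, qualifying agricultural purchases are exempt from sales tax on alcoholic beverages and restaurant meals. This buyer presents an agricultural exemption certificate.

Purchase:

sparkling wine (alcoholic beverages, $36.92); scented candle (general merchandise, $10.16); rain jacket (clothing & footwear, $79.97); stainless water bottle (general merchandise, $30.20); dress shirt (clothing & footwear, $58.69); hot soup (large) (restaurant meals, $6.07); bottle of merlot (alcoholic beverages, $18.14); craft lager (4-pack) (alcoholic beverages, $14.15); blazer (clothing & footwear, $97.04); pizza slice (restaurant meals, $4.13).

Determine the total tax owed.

$3.93

Sparkling wine $36.92: alcoholic beverages, buyer-exempt → 0% → $0.00
Scented candle $10.16: general merchandise → 9.75% → $0.99
Rain jacket $79.97: clothing & footwear → 0% → $0.00
Stainless water bottle $30.20: general merchandise → 9.75% → $2.94
Dress shirt $58.69: clothing & footwear → 0% → $0.00
Hot soup (large) $6.07: restaurant meals, buyer-exempt → 0% → $0.00
Bottle of merlot $18.14: alcoholic beverages, buyer-exempt → 0% → $0.00
Craft lager (4-pack) $14.15: alcoholic beverages, buyer-exempt → 0% → $0.00
Blazer $97.04: clothing & footwear → 0% → $0.00
Pizza slice $4.13: restaurant meals, buyer-exempt → 0% → $0.00
Total tax = $0.99 + $2.94 = $3.93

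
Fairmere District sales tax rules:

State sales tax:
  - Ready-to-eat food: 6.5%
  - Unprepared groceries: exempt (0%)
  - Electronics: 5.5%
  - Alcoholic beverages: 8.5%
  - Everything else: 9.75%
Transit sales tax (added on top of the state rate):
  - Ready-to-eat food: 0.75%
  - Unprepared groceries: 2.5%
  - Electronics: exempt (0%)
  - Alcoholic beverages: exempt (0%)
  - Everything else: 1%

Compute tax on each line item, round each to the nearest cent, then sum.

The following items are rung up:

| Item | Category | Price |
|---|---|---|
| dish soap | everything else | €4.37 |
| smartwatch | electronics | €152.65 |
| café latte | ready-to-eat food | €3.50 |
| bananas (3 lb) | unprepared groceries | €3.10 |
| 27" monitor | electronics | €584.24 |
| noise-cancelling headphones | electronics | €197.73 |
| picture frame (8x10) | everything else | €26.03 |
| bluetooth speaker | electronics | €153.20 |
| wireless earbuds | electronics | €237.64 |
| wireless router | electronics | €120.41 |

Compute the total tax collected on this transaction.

Dish soap €4.37: everything else → 9.75% + 1% transit = 10.75% → €0.47
Smartwatch €152.65: electronics → 5.5% + 0% transit = 5.5% → €8.40
Café latte €3.50: ready-to-eat food → 6.5% + 0.75% transit = 7.25% → €0.25
Bananas (3 lb) €3.10: unprepared groceries → 0% + 2.5% transit = 2.5% → €0.08
27" monitor €584.24: electronics → 5.5% + 0% transit = 5.5% → €32.13
Noise-cancelling headphones €197.73: electronics → 5.5% + 0% transit = 5.5% → €10.88
Picture frame (8x10) €26.03: everything else → 9.75% + 1% transit = 10.75% → €2.80
Bluetooth speaker €153.20: electronics → 5.5% + 0% transit = 5.5% → €8.43
Wireless earbuds €237.64: electronics → 5.5% + 0% transit = 5.5% → €13.07
Wireless router €120.41: electronics → 5.5% + 0% transit = 5.5% → €6.62
Total tax = €0.47 + €8.40 + €0.25 + €0.08 + €32.13 + €10.88 + €2.80 + €8.43 + €13.07 + €6.62 = €83.13

€83.13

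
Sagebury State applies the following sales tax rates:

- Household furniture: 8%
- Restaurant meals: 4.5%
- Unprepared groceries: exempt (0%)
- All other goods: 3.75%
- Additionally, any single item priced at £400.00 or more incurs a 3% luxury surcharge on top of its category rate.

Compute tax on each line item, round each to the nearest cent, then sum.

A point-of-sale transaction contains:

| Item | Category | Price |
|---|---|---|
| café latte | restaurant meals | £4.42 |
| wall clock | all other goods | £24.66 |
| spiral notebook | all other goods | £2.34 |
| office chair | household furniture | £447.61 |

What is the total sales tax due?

£50.45

Café latte £4.42: restaurant meals → 4.5% → £0.20
Wall clock £24.66: all other goods → 3.75% → £0.92
Spiral notebook £2.34: all other goods → 3.75% → £0.09
Office chair £447.61: household furniture → 8% + 3% surcharge = 11% → £49.24
Total tax = £0.20 + £0.92 + £0.09 + £49.24 = £50.45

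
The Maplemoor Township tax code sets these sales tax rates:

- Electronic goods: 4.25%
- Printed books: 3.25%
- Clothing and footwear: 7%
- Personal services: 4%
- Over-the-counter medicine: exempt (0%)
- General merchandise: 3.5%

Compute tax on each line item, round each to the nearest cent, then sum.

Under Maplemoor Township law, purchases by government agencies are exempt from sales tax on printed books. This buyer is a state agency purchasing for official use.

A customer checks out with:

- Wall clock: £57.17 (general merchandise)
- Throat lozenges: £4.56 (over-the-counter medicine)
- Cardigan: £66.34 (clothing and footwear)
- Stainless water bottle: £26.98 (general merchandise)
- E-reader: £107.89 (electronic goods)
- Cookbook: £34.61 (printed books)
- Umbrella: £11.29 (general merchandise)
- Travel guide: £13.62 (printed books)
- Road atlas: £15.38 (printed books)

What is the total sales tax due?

Wall clock £57.17: general merchandise → 3.5% → £2.00
Throat lozenges £4.56: over-the-counter medicine → 0% → £0.00
Cardigan £66.34: clothing and footwear → 7% → £4.64
Stainless water bottle £26.98: general merchandise → 3.5% → £0.94
E-reader £107.89: electronic goods → 4.25% → £4.59
Cookbook £34.61: printed books, buyer-exempt → 0% → £0.00
Umbrella £11.29: general merchandise → 3.5% → £0.40
Travel guide £13.62: printed books, buyer-exempt → 0% → £0.00
Road atlas £15.38: printed books, buyer-exempt → 0% → £0.00
Total tax = £2.00 + £4.64 + £0.94 + £4.59 + £0.40 = £12.57

£12.57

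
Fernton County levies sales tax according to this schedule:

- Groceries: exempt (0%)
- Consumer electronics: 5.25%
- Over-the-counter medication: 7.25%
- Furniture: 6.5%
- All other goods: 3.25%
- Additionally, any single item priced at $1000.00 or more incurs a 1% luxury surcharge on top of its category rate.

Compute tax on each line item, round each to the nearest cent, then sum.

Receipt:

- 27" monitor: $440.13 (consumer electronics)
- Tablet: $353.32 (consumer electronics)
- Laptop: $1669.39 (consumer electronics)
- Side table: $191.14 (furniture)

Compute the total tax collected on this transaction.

$158.42

27" monitor $440.13: consumer electronics → 5.25% → $23.11
Tablet $353.32: consumer electronics → 5.25% → $18.55
Laptop $1669.39: consumer electronics → 5.25% + 1% surcharge = 6.25% → $104.34
Side table $191.14: furniture → 6.5% → $12.42
Total tax = $23.11 + $18.55 + $104.34 + $12.42 = $158.42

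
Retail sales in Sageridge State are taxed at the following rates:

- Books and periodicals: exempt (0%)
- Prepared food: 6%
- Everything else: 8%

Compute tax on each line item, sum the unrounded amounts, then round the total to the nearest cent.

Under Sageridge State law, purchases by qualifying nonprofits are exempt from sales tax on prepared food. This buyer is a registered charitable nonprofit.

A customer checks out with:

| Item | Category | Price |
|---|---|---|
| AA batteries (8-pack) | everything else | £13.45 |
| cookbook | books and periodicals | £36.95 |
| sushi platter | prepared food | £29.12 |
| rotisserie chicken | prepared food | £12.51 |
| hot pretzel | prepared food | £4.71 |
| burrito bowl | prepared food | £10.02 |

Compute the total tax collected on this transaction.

AA batteries (8-pack) £13.45: everything else → 8% → £1.076
Cookbook £36.95: books and periodicals → 0% → £0.00
Sushi platter £29.12: prepared food, buyer-exempt → 0% → £0.00
Rotisserie chicken £12.51: prepared food, buyer-exempt → 0% → £0.00
Hot pretzel £4.71: prepared food, buyer-exempt → 0% → £0.00
Burrito bowl £10.02: prepared food, buyer-exempt → 0% → £0.00
Unrounded tax sum = £1.076 → £1.08

£1.08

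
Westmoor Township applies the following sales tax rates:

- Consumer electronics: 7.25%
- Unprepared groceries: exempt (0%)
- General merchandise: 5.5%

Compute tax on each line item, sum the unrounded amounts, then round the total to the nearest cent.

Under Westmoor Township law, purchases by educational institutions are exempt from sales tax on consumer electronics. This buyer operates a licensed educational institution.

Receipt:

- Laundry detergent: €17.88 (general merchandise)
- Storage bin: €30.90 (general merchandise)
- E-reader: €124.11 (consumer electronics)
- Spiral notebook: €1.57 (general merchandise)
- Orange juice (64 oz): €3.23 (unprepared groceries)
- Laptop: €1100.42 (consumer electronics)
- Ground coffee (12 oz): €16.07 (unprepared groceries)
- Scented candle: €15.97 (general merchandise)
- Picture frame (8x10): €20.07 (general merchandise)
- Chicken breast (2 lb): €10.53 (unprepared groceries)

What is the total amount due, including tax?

Laundry detergent €17.88: general merchandise → 5.5% → €0.9834
Storage bin €30.90: general merchandise → 5.5% → €1.6995
E-reader €124.11: consumer electronics, buyer-exempt → 0% → €0.00
Spiral notebook €1.57: general merchandise → 5.5% → €0.08635
Orange juice (64 oz) €3.23: unprepared groceries → 0% → €0.00
Laptop €1100.42: consumer electronics, buyer-exempt → 0% → €0.00
Ground coffee (12 oz) €16.07: unprepared groceries → 0% → €0.00
Scented candle €15.97: general merchandise → 5.5% → €0.87835
Picture frame (8x10) €20.07: general merchandise → 5.5% → €1.10385
Chicken breast (2 lb) €10.53: unprepared groceries → 0% → €0.00
Subtotal = €1340.75; unrounded tax = €4.75145 → €4.75; total due = €1345.50

€1345.50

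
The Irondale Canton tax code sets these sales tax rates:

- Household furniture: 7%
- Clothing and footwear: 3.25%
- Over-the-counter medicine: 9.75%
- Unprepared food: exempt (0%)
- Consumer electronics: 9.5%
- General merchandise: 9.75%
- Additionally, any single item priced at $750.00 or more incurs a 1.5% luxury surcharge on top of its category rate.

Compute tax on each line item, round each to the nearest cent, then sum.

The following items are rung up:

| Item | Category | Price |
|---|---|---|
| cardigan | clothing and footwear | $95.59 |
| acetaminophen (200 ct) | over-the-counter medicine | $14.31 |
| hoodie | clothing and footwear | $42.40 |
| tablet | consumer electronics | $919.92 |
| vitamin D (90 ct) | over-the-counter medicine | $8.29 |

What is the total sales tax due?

Cardigan $95.59: clothing and footwear → 3.25% → $3.11
Acetaminophen (200 ct) $14.31: over-the-counter medicine → 9.75% → $1.40
Hoodie $42.40: clothing and footwear → 3.25% → $1.38
Tablet $919.92: consumer electronics → 9.5% + 1.5% surcharge = 11% → $101.19
Vitamin D (90 ct) $8.29: over-the-counter medicine → 9.75% → $0.81
Total tax = $3.11 + $1.40 + $1.38 + $101.19 + $0.81 = $107.89

$107.89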